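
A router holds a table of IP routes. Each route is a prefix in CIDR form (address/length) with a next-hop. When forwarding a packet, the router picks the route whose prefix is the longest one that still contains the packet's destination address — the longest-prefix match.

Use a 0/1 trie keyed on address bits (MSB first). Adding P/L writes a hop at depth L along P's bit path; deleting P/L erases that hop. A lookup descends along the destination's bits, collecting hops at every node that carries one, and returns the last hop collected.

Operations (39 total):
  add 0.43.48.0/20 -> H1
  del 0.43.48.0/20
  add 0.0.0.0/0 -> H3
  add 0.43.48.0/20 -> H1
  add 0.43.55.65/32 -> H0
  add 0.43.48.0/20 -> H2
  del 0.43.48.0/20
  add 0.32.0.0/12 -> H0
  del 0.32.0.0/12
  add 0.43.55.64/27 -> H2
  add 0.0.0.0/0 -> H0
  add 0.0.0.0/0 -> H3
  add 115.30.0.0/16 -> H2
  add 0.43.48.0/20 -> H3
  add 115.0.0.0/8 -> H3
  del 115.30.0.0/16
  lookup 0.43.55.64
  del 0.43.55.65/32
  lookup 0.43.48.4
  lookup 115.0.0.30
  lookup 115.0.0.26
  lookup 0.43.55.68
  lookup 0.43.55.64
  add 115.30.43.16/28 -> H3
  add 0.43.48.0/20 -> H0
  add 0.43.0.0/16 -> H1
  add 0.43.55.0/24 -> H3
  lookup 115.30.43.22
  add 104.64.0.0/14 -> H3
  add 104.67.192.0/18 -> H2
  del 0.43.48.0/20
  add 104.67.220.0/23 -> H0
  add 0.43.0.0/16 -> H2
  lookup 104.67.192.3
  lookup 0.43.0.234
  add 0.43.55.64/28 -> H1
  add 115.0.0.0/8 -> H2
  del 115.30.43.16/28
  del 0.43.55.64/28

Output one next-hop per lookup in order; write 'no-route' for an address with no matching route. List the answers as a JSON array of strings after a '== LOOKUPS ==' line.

Trace:
  + 0.43.48.0/20 (H1) depth=20
  del 0.43.48.0/20 (clear depth 20)
  + 0.0.0.0/0 (H3) depth=0
  + 0.43.48.0/20 (H1) depth=20
  + 0.43.55.65/32 (H0) depth=32
  + 0.43.48.0/20 (H2) depth=20
  del 0.43.48.0/20 (clear depth 20)
  + 0.32.0.0/12 (H0) depth=12
  del 0.32.0.0/12 (clear depth 12)
  + 0.43.55.64/27 (H2) depth=27
  + 0.0.0.0/0 (H0) depth=0
  + 0.0.0.0/0 (H3) depth=0
  + 115.30.0.0/16 (H2) depth=16
  + 0.43.48.0/20 (H3) depth=20
  + 115.0.0.0/8 (H3) depth=8
  del 115.30.0.0/16 (clear depth 16)
  lookup 0.43.55.64: bits 0000000000101011001101110100000 walk d0:H3→d1:-→d2:-→d3:-→d4:-→d5:-→d6:-→d7:-→d8:-→d9:-→d10:-→d11:-→d12:-→d13:-→d14:-→d15:-→d16:-→d17:-→d18:-→d19:-→d20:H3→d21:-→d22:-→d23:-→d24:-→d25:-→d26:-→d27:H2→d28:-→d29:-→d30:-→d31:- -> H2
  del 0.43.55.65/32 (clear depth 32)
  lookup 0.43.48.4: bits 000000000010101100110 walk d0:H3→d1:-→d2:-→d3:-→d4:-→d5:-→d6:-→d7:-→d8:-→d9:-→d10:-→d11:-→d12:-→d13:-→d14:-→d15:-→d16:-→d17:-→d18:-→d19:-→d20:H3→d21:- -> H3
  lookup 115.0.0.30: bits 01110011000 walk d0:H3→d1:-→d2:-→d3:-→d4:-→d5:-→d6:-→d7:-→d8:H3→d9:-→d10:-→d11:- -> H3
  lookup 115.0.0.26: bits 01110011000 walk d0:H3→d1:-→d2:-→d3:-→d4:-→d5:-→d6:-→d7:-→d8:H3→d9:-→d10:-→d11:- -> H3
  lookup 0.43.55.68: bits 00000000001010110011011101000 walk d0:H3→d1:-→d2:-→d3:-→d4:-→d5:-→d6:-→d7:-→d8:-→d9:-→d10:-→d11:-→d12:-→d13:-→d14:-→d15:-→d16:-→d17:-→d18:-→d19:-→d20:H3→d21:-→d22:-→d23:-→d24:-→d25:-→d26:-→d27:H2→d28:-→d29:- -> H2
  lookup 0.43.55.64: bits 0000000000101011001101110100000 walk d0:H3→d1:-→d2:-→d3:-→d4:-→d5:-→d6:-→d7:-→d8:-→d9:-→d10:-→d11:-→d12:-→d13:-→d14:-→d15:-→d16:-→d17:-→d18:-→d19:-→d20:H3→d21:-→d22:-→d23:-→d24:-→d25:-→d26:-→d27:H2→d28:-→d29:-→d30:-→d31:- -> H2
  + 115.30.43.16/28 (H3) depth=28
  + 0.43.48.0/20 (H0) depth=20
  + 0.43.0.0/16 (H1) depth=16
  + 0.43.55.0/24 (H3) depth=24
  lookup 115.30.43.22: bits 0111001100011110001010110001 walk d0:H3→d1:-→d2:-→d3:-→d4:-→d5:-→d6:-→d7:-→d8:H3→d9:-→d10:-→d11:-→d12:-→d13:-→d14:-→d15:-→d16:-→d17:-→d18:-→d19:-→d20:-→d21:-→d22:-→d23:-→d24:-→d25:-→d26:-→d27:-→d28:H3 -> H3
  + 104.64.0.0/14 (H3) depth=14
  + 104.67.192.0/18 (H2) depth=18
  del 0.43.48.0/20 (clear depth 20)
  + 104.67.220.0/23 (H0) depth=23
  + 0.43.0.0/16 (H2) depth=16
  lookup 104.67.192.3: bits 0110100001000011110 walk d0:H3→d1:-→d2:-→d3:-→d4:-→d5:-→d6:-→d7:-→d8:-→d9:-→d10:-→d11:-→d12:-→d13:-→d14:H3→d15:-→d16:-→d17:-→d18:H2→d19:- -> H2
  lookup 0.43.0.234: bits 000000000010101100 walk d0:H3→d1:-→d2:-→d3:-→d4:-→d5:-→d6:-→d7:-→d8:-→d9:-→d10:-→d11:-→d12:-→d13:-→d14:-→d15:-→d16:H2→d17:-→d18:- -> H2
  + 0.43.55.64/28 (H1) depth=28
  + 115.0.0.0/8 (H2) depth=8
  del 115.30.43.16/28 (clear depth 28)
  del 0.43.55.64/28 (clear depth 28)

== LOOKUPS ==
["H2","H3","H3","H3","H2","H2","H3","H2","H2"]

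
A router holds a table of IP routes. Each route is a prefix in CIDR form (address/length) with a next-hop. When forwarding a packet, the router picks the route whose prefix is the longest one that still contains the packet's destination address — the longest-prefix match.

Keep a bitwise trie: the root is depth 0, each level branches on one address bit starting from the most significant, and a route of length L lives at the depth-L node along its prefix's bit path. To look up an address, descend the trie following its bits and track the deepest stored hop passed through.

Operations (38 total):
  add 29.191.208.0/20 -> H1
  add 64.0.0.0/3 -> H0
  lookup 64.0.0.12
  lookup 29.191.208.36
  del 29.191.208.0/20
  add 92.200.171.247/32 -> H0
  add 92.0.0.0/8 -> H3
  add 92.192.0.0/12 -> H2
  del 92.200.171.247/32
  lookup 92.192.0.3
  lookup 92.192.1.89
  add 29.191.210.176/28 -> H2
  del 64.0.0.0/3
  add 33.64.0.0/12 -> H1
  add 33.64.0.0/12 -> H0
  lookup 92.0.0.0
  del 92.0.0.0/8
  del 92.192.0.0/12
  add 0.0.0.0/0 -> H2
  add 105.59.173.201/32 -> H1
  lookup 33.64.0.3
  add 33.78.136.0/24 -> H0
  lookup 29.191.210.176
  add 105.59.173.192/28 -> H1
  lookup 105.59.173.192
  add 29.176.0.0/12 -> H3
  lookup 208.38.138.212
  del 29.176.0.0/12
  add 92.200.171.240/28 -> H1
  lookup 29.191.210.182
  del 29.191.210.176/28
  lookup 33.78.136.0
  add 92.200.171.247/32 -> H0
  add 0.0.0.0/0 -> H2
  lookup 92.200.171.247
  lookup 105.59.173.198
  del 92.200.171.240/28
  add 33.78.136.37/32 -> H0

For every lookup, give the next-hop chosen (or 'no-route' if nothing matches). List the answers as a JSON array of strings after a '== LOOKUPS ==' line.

Apply in order:
  add 29.191.208.0/20 -> H1 at depth 20
  add 64.0.0.0/3 -> H0 at depth 3
  lookup 64.0.0.12: bits 010 walk d0:-→d1:-→d2:-→d3:H0 -> H0
  lookup 29.191.208.36: bits 00011101101111111101 walk d0:-→d1:-→d2:-→d3:-→d4:-→d5:-→d6:-→d7:-→d8:-→d9:-→d10:-→d11:-→d12:-→d13:-→d14:-→d15:-→d16:-→d17:-→d18:-→d19:-→d20:H1 -> H1
  - 29.191.208.0/20 clear@20
  add 92.200.171.247/32 -> H0 at depth 32
  add 92.0.0.0/8 -> H3 at depth 8
  add 92.192.0.0/12 -> H2 at depth 12
  - 92.200.171.247/32 clear@32
  lookup 92.192.0.3: bits 010111001100 walk d0:-→d1:-→d2:-→d3:H0→d4:-→d5:-→d6:-→d7:-→d8:H3→d9:-→d10:-→d11:-→d12:H2 -> H2
  lookup 92.192.1.89: bits 010111001100 walk d0:-→d1:-→d2:-→d3:H0→d4:-→d5:-→d6:-→d7:-→d8:H3→d9:-→d10:-→d11:-→d12:H2 -> H2
  add 29.191.210.176/28 -> H2 at depth 28
  - 64.0.0.0/3 clear@3
  add 33.64.0.0/12 -> H1 at depth 12
  add 33.64.0.0/12 -> H0 at depth 12
  lookup 92.0.0.0: bits 01011100 walk d0:-→d1:-→d2:-→d3:-→d4:-→d5:-→d6:-→d7:-→d8:H3 -> H3
  - 92.0.0.0/8 clear@8
  - 92.192.0.0/12 clear@12
  add 0.0.0.0/0 -> H2 at depth 0
  add 105.59.173.201/32 -> H1 at depth 32
  lookup 33.64.0.3: bits 001000010100 walk d0:H2→d1:-→d2:-→d3:-→d4:-→d5:-→d6:-→d7:-→d8:-→d9:-→d10:-→d11:-→d12:H0 -> H0
  add 33.78.136.0/24 -> H0 at depth 24
  lookup 29.191.210.176: bits 0001110110111111110100101011 walk d0:H2→d1:-→d2:-→d3:-→d4:-→d5:-→d6:-→d7:-→d8:-→d9:-→d10:-→d11:-→d12:-→d13:-→d14:-→d15:-→d16:-→d17:-→d18:-→d19:-→d20:-→d21:-→d22:-→d23:-→d24:-→d25:-→d26:-→d27:-→d28:H2 -> H2
  add 105.59.173.192/28 -> H1 at depth 28
  lookup 105.59.173.192: bits 0110100100111011101011011100 walk d0:H2→d1:-→d2:-→d3:-→d4:-→d5:-→d6:-→d7:-→d8:-→d9:-→d10:-→d11:-→d12:-→d13:-→d14:-→d15:-→d16:-→d17:-→d18:-→d19:-→d20:-→d21:-→d22:-→d23:-→d24:-→d25:-→d26:-→d27:-→d28:H1 -> H1
  add 29.176.0.0/12 -> H3 at depth 12
  lookup 208.38.138.212: bits ε walk d0:H2 -> H2
  - 29.176.0.0/12 clear@12
  add 92.200.171.240/28 -> H1 at depth 28
  lookup 29.191.210.182: bits 0001110110111111110100101011 walk d0:H2→d1:-→d2:-→d3:-→d4:-→d5:-→d6:-→d7:-→d8:-→d9:-→d10:-→d11:-→d12:-→d13:-→d14:-→d15:-→d16:-→d17:-→d18:-→d19:-→d20:-→d21:-→d22:-→d23:-→d24:-→d25:-→d26:-→d27:-→d28:H2 -> H2
  - 29.191.210.176/28 clear@28
  lookup 33.78.136.0: bits 001000010100111010001000 walk d0:H2→d1:-→d2:-→d3:-→d4:-→d5:-→d6:-→d7:-→d8:-→d9:-→d10:-→d11:-→d12:H0→d13:-→d14:-→d15:-→d16:-→d17:-→d18:-→d19:-→d20:-→d21:-→d22:-→d23:-→d24:H0 -> H0
  add 92.200.171.247/32 -> H0 at depth 32
  add 0.0.0.0/0 -> H2 at depth 0
  lookup 92.200.171.247: bits 01011100110010001010101111110111 walk d0:H2→d1:-→d2:-→d3:-→d4:-→d5:-→d6:-→d7:-→d8:-→d9:-→d10:-→d11:-→d12:-→d13:-→d14:-→d15:-→d16:-→d17:-→d18:-→d19:-→d20:-→d21:-→d22:-→d23:-→d24:-→d25:-→d26:-→d27:-→d28:H1→d29:-→d30:-→d31:-→d32:H0 -> H0
  lookup 105.59.173.198: bits 0110100100111011101011011100 walk d0:H2→d1:-→d2:-→d3:-→d4:-→d5:-→d6:-→d7:-→d8:-→d9:-→d10:-→d11:-→d12:-→d13:-→d14:-→d15:-→d16:-→d17:-→d18:-→d19:-→d20:-→d21:-→d22:-→d23:-→d24:-→d25:-→d26:-→d27:-→d28:H1 -> H1
  - 92.200.171.240/28 clear@28
  add 33.78.136.37/32 -> H0 at depth 32

== LOOKUPS ==
["H0","H1","H2","H2","H3","H0","H2","H1","H2","H2","H0","H0","H1"]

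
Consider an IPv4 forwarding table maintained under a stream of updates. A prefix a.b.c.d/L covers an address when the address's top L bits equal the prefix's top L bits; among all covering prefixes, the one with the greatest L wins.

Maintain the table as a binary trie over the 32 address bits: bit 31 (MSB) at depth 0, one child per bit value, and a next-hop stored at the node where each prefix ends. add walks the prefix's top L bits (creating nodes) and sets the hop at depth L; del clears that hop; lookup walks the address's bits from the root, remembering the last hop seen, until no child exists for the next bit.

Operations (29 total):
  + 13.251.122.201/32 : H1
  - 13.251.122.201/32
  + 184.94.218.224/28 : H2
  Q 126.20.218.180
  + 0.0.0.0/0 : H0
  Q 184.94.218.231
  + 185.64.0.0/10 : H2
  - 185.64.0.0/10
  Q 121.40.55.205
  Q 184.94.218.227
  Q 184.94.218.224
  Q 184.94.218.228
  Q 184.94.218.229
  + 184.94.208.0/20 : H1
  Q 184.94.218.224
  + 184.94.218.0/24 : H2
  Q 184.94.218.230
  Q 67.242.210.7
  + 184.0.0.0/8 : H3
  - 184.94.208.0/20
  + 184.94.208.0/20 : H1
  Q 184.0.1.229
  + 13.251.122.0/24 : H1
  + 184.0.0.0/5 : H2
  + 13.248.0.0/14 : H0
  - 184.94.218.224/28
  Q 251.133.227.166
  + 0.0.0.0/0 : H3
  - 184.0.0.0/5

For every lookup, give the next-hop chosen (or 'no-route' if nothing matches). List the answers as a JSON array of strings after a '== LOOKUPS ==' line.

Process each operation:
  + 13.251.122.201/32 (H1) depth=32
  del 13.251.122.201/32 (clear depth 32)
  + 184.94.218.224/28 (H2) depth=28
  ? 126.20.218.180  path d0:-→d1:-  best=no-route
  + 0.0.0.0/0 (H0) depth=0
  ? 184.94.218.231  path d0:H0→d1:-→d2:-→d3:-→d4:-→d5:-→d6:-→d7:-→d8:-→d9:-→d10:-→d11:-→d12:-→d13:-→d14:-→d15:-→d16:-→d17:-→d18:-→d19:-→d20:-→d21:-→d22:-→d23:-→d24:-→d25:-→d26:-→d27:-→d28:H2  best=H2
  + 185.64.0.0/10 (H2) depth=10
  del 185.64.0.0/10 (clear depth 10)
  ? 121.40.55.205  path d0:H0→d1:-  best=H0
  ? 184.94.218.227  path d0:H0→d1:-→d2:-→d3:-→d4:-→d5:-→d6:-→d7:-→d8:-→d9:-→d10:-→d11:-→d12:-→d13:-→d14:-→d15:-→d16:-→d17:-→d18:-→d19:-→d20:-→d21:-→d22:-→d23:-→d24:-→d25:-→d26:-→d27:-→d28:H2  best=H2
  ? 184.94.218.224  path d0:H0→d1:-→d2:-→d3:-→d4:-→d5:-→d6:-→d7:-→d8:-→d9:-→d10:-→d11:-→d12:-→d13:-→d14:-→d15:-→d16:-→d17:-→d18:-→d19:-→d20:-→d21:-→d22:-→d23:-→d24:-→d25:-→d26:-→d27:-→d28:H2  best=H2
  ? 184.94.218.228  path d0:H0→d1:-→d2:-→d3:-→d4:-→d5:-→d6:-→d7:-→d8:-→d9:-→d10:-→d11:-→d12:-→d13:-→d14:-→d15:-→d16:-→d17:-→d18:-→d19:-→d20:-→d21:-→d22:-→d23:-→d24:-→d25:-→d26:-→d27:-→d28:H2  best=H2
  ? 184.94.218.229  path d0:H0→d1:-→d2:-→d3:-→d4:-→d5:-→d6:-→d7:-→d8:-→d9:-→d10:-→d11:-→d12:-→d13:-→d14:-→d15:-→d16:-→d17:-→d18:-→d19:-→d20:-→d21:-→d22:-→d23:-→d24:-→d25:-→d26:-→d27:-→d28:H2  best=H2
  + 184.94.208.0/20 (H1) depth=20
  ? 184.94.218.224  path d0:H0→d1:-→d2:-→d3:-→d4:-→d5:-→d6:-→d7:-→d8:-→d9:-→d10:-→d11:-→d12:-→d13:-→d14:-→d15:-→d16:-→d17:-→d18:-→d19:-→d20:H1→d21:-→d22:-→d23:-→d24:-→d25:-→d26:-→d27:-→d28:H2  best=H2
  + 184.94.218.0/24 (H2) depth=24
  ? 184.94.218.230  path d0:H0→d1:-→d2:-→d3:-→d4:-→d5:-→d6:-→d7:-→d8:-→d9:-→d10:-→d11:-→d12:-→d13:-→d14:-→d15:-→d16:-→d17:-→d18:-→d19:-→d20:H1→d21:-→d22:-→d23:-→d24:H2→d25:-→d26:-→d27:-→d28:H2  best=H2
  ? 67.242.210.7  path d0:H0→d1:-  best=H0
  + 184.0.0.0/8 (H3) depth=8
  del 184.94.208.0/20 (clear depth 20)
  + 184.94.208.0/20 (H1) depth=20
  ? 184.0.1.229  path d0:H0→d1:-→d2:-→d3:-→d4:-→d5:-→d6:-→d7:-→d8:H3→d9:-  best=H3
  + 13.251.122.0/24 (H1) depth=24
  + 184.0.0.0/5 (H2) depth=5
  + 13.248.0.0/14 (H0) depth=14
  del 184.94.218.224/28 (clear depth 28)
  ? 251.133.227.166  path d0:H0→d1:-  best=H0
  + 0.0.0.0/0 (H3) depth=0
  del 184.0.0.0/5 (clear depth 5)

== LOOKUPS ==
["no-route","H2","H0","H2","H2","H2","H2","H2","H2","H0","H3","H0"]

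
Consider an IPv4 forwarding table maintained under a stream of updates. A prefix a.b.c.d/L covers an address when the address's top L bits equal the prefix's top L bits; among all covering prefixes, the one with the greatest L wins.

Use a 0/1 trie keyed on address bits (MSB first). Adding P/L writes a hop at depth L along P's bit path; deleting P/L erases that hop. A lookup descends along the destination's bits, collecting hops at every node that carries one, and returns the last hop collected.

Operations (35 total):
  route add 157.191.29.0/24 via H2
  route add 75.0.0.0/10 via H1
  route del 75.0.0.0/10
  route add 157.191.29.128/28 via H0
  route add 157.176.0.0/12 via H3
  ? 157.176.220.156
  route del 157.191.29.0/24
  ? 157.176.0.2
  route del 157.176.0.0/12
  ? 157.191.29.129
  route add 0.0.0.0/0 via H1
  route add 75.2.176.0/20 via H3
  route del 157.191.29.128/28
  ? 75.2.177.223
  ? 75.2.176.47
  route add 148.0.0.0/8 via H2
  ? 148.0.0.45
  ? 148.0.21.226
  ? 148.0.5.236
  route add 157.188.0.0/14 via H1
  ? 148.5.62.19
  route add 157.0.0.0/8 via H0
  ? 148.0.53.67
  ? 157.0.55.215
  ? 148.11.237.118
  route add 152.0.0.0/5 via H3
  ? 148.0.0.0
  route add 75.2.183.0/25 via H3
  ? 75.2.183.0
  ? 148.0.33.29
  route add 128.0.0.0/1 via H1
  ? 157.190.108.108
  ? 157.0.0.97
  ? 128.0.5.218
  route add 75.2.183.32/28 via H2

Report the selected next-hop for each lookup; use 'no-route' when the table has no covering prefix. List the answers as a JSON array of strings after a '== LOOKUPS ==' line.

Trace:
  + 157.191.29.0/24 (H2) depth=24
  + 75.0.0.0/10 (H1) depth=10
  - 75.0.0.0/10 clear@10
  + 157.191.29.128/28 (H0) depth=28
  + 157.176.0.0/12 (H3) depth=12
  ? 157.176.220.156  path d0:-→d1:-→d2:-→d3:-→d4:-→d5:-→d6:-→d7:-→d8:-→d9:-→d10:-→d11:-→d12:H3  best=H3
  - 157.191.29.0/24 clear@24
  ? 157.176.0.2  path d0:-→d1:-→d2:-→d3:-→d4:-→d5:-→d6:-→d7:-→d8:-→d9:-→d10:-→d11:-→d12:H3  best=H3
  - 157.176.0.0/12 clear@12
  ? 157.191.29.129  path d0:-→d1:-→d2:-→d3:-→d4:-→d5:-→d6:-→d7:-→d8:-→d9:-→d10:-→d11:-→d12:-→d13:-→d14:-→d15:-→d16:-→d17:-→d18:-→d19:-→d20:-→d21:-→d22:-→d23:-→d24:-→d25:-→d26:-→d27:-→d28:H0  best=H0
  + 0.0.0.0/0 (H1) depth=0
  + 75.2.176.0/20 (H3) depth=20
  - 157.191.29.128/28 clear@28
  ? 75.2.177.223  path d0:H1→d1:-→d2:-→d3:-→d4:-→d5:-→d6:-→d7:-→d8:-→d9:-→d10:-→d11:-→d12:-→d13:-→d14:-→d15:-→d16:-→d17:-→d18:-→d19:-→d20:H3  best=H3
  ? 75.2.176.47  path d0:H1→d1:-→d2:-→d3:-→d4:-→d5:-→d6:-→d7:-→d8:-→d9:-→d10:-→d11:-→d12:-→d13:-→d14:-→d15:-→d16:-→d17:-→d18:-→d19:-→d20:H3  best=H3
  + 148.0.0.0/8 (H2) depth=8
  ? 148.0.0.45  path d0:H1→d1:-→d2:-→d3:-→d4:-→d5:-→d6:-→d7:-→d8:H2  best=H2
  ? 148.0.21.226  path d0:H1→d1:-→d2:-→d3:-→d4:-→d5:-→d6:-→d7:-→d8:H2  best=H2
  ? 148.0.5.236  path d0:H1→d1:-→d2:-→d3:-→d4:-→d5:-→d6:-→d7:-→d8:H2  best=H2
  + 157.188.0.0/14 (H1) depth=14
  ? 148.5.62.19  path d0:H1→d1:-→d2:-→d3:-→d4:-→d5:-→d6:-→d7:-→d8:H2  best=H2
  + 157.0.0.0/8 (H0) depth=8
  ? 148.0.53.67  path d0:H1→d1:-→d2:-→d3:-→d4:-→d5:-→d6:-→d7:-→d8:H2  best=H2
  ? 157.0.55.215  path d0:H1→d1:-→d2:-→d3:-→d4:-→d5:-→d6:-→d7:-→d8:H0  best=H0
  ? 148.11.237.118  path d0:H1→d1:-→d2:-→d3:-→d4:-→d5:-→d6:-→d7:-→d8:H2  best=H2
  + 152.0.0.0/5 (H3) depth=5
  ? 148.0.0.0  path d0:H1→d1:-→d2:-→d3:-→d4:-→d5:-→d6:-→d7:-→d8:H2  best=H2
  + 75.2.183.0/25 (H3) depth=25
  ? 75.2.183.0  path d0:H1→d1:-→d2:-→d3:-→d4:-→d5:-→d6:-→d7:-→d8:-→d9:-→d10:-→d11:-→d12:-→d13:-→d14:-→d15:-→d16:-→d17:-→d18:-→d19:-→d20:H3→d21:-→d22:-→d23:-→d24:-→d25:H3  best=H3
  ? 148.0.33.29  path d0:H1→d1:-→d2:-→d3:-→d4:-→d5:-→d6:-→d7:-→d8:H2  best=H2
  + 128.0.0.0/1 (H1) depth=1
  ? 157.190.108.108  path d0:H1→d1:H1→d2:-→d3:-→d4:-→d5:H3→d6:-→d7:-→d8:H0→d9:-→d10:-→d11:-→d12:-→d13:-→d14:H1→d15:-  best=H1
  ? 157.0.0.97  path d0:H1→d1:H1→d2:-→d3:-→d4:-→d5:H3→d6:-→d7:-→d8:H0  best=H0
  ? 128.0.5.218  path d0:H1→d1:H1→d2:-→d3:-  best=H1
  + 75.2.183.32/28 (H2) depth=28

== LOOKUPS ==
["H3","H3","H0","H3","H3","H2","H2","H2","H2","H2","H0","H2","H2","H3","H2","H1","H0","H1"]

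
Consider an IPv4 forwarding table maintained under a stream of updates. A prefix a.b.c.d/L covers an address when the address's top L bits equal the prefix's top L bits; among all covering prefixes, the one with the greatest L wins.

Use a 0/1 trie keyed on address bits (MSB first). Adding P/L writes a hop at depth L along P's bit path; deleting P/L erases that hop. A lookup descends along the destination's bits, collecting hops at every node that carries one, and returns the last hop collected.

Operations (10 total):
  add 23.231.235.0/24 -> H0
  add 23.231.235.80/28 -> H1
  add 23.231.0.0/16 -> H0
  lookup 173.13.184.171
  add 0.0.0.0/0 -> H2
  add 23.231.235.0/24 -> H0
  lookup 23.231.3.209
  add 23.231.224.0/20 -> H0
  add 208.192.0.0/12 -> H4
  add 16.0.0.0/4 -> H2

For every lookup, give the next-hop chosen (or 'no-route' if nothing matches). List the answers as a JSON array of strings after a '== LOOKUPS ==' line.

Trace:
  add 23.231.235.0/24 -> H0 at depth 24
  add 23.231.235.80/28 -> H1 at depth 28
  add 23.231.0.0/16 -> H0 at depth 16
  lookup 173.13.184.171: bits ε walk d0:- -> no-route
  add 0.0.0.0/0 -> H2 at depth 0
  add 23.231.235.0/24 -> H0 at depth 24
  lookup 23.231.3.209: bits 0001011111100111 walk d0:H2→d1:-→d2:-→d3:-→d4:-→d5:-→d6:-→d7:-→d8:-→d9:-→d10:-→d11:-→d12:-→d13:-→d14:-→d15:-→d16:H0 -> H0
  add 23.231.224.0/20 -> H0 at depth 20
  add 208.192.0.0/12 -> H4 at depth 12
  add 16.0.0.0/4 -> H2 at depth 4

== LOOKUPS ==
["no-route","H0"]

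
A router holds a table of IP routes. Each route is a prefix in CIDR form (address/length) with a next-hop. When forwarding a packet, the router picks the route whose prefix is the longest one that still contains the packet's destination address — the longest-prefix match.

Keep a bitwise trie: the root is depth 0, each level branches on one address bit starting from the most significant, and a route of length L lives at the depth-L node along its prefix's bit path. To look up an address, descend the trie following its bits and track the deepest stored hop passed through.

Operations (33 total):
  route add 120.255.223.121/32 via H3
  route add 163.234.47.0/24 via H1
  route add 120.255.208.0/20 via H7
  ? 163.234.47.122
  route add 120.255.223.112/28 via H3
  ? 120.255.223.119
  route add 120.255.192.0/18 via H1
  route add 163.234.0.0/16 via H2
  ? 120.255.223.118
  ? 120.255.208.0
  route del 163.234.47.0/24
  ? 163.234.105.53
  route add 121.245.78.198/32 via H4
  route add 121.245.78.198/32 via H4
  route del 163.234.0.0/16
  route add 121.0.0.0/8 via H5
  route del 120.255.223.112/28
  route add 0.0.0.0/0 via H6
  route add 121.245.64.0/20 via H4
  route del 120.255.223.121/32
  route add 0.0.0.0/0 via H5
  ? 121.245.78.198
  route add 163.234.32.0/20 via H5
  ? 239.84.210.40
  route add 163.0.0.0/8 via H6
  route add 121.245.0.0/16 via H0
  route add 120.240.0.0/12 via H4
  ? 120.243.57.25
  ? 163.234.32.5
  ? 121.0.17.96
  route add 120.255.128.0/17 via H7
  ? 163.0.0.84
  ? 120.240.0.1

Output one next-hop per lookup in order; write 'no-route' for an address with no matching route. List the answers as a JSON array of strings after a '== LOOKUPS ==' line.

Apply in order:
  + 120.255.223.121/32 (H3) depth=32
  + 163.234.47.0/24 (H1) depth=24
  + 120.255.208.0/20 (H7) depth=20
  ? 163.234.47.122  path d0:-→d1:-→d2:-→d3:-→d4:-→d5:-→d6:-→d7:-→d8:-→d9:-→d10:-→d11:-→d12:-→d13:-→d14:-→d15:-→d16:-→d17:-→d18:-→d19:-→d20:-→d21:-→d22:-→d23:-→d24:H1  best=H1
  + 120.255.223.112/28 (H3) depth=28
  ? 120.255.223.119  path d0:-→d1:-→d2:-→d3:-→d4:-→d5:-→d6:-→d7:-→d8:-→d9:-→d10:-→d11:-→d12:-→d13:-→d14:-→d15:-→d16:-→d17:-→d18:-→d19:-→d20:H7→d21:-→d22:-→d23:-→d24:-→d25:-→d26:-→d27:-→d28:H3  best=H3
  + 120.255.192.0/18 (H1) depth=18
  + 163.234.0.0/16 (H2) depth=16
  ? 120.255.223.118  path d0:-→d1:-→d2:-→d3:-→d4:-→d5:-→d6:-→d7:-→d8:-→d9:-→d10:-→d11:-→d12:-→d13:-→d14:-→d15:-→d16:-→d17:-→d18:H1→d19:-→d20:H7→d21:-→d22:-→d23:-→d24:-→d25:-→d26:-→d27:-→d28:H3  best=H3
  ? 120.255.208.0  path d0:-→d1:-→d2:-→d3:-→d4:-→d5:-→d6:-→d7:-→d8:-→d9:-→d10:-→d11:-→d12:-→d13:-→d14:-→d15:-→d16:-→d17:-→d18:H1→d19:-→d20:H7  best=H7
  del 163.234.47.0/24 (clear depth 24)
  ? 163.234.105.53  path d0:-→d1:-→d2:-→d3:-→d4:-→d5:-→d6:-→d7:-→d8:-→d9:-→d10:-→d11:-→d12:-→d13:-→d14:-→d15:-→d16:H2→d17:-  best=H2
  + 121.245.78.198/32 (H4) depth=32
  + 121.245.78.198/32 (H4) depth=32
  del 163.234.0.0/16 (clear depth 16)
  + 121.0.0.0/8 (H5) depth=8
  del 120.255.223.112/28 (clear depth 28)
  + 0.0.0.0/0 (H6) depth=0
  + 121.245.64.0/20 (H4) depth=20
  del 120.255.223.121/32 (clear depth 32)
  + 0.0.0.0/0 (H5) depth=0
  ? 121.245.78.198  path d0:H5→d1:-→d2:-→d3:-→d4:-→d5:-→d6:-→d7:-→d8:H5→d9:-→d10:-→d11:-→d12:-→d13:-→d14:-→d15:-→d16:-→d17:-→d18:-→d19:-→d20:H4→d21:-→d22:-→d23:-→d24:-→d25:-→d26:-→d27:-→d28:-→d29:-→d30:-→d31:-→d32:H4  best=H4
  + 163.234.32.0/20 (H5) depth=20
  ? 239.84.210.40  path d0:H5→d1:-  best=H5
  + 163.0.0.0/8 (H6) depth=8
  + 121.245.0.0/16 (H0) depth=16
  + 120.240.0.0/12 (H4) depth=12
  ? 120.243.57.25  path d0:H5→d1:-→d2:-→d3:-→d4:-→d5:-→d6:-→d7:-→d8:-→d9:-→d10:-→d11:-→d12:H4  best=H4
  ? 163.234.32.5  path d0:H5→d1:-→d2:-→d3:-→d4:-→d5:-→d6:-→d7:-→d8:H6→d9:-→d10:-→d11:-→d12:-→d13:-→d14:-→d15:-→d16:-→d17:-→d18:-→d19:-→d20:H5  best=H5
  ? 121.0.17.96  path d0:H5→d1:-→d2:-→d3:-→d4:-→d5:-→d6:-→d7:-→d8:H5  best=H5
  + 120.255.128.0/17 (H7) depth=17
  ? 163.0.0.84  path d0:H5→d1:-→d2:-→d3:-→d4:-→d5:-→d6:-→d7:-→d8:H6  best=H6
  ? 120.240.0.1  path d0:H5→d1:-→d2:-→d3:-→d4:-→d5:-→d6:-→d7:-→d8:-→d9:-→d10:-→d11:-→d12:H4  best=H4

== LOOKUPS ==
["H1","H3","H3","H7","H2","H4","H5","H4","H5","H5","H6","H4"]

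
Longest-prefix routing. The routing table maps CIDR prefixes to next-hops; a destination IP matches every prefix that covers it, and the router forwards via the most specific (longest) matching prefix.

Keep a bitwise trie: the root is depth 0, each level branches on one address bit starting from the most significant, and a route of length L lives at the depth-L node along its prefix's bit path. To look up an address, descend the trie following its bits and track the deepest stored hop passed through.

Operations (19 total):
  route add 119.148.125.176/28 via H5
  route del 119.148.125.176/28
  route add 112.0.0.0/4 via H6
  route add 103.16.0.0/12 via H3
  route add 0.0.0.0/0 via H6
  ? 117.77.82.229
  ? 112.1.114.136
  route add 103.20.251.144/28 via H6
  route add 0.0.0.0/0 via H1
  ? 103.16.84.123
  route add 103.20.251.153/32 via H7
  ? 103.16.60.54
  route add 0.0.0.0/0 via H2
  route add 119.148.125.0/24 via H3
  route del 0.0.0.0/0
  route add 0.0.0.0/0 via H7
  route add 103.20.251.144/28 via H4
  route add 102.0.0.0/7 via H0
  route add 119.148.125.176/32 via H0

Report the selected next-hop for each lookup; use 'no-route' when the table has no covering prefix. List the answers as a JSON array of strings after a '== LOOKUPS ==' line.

Trace:
  + 119.148.125.176/28 (H5) depth=28
  - 119.148.125.176/28 clear@28
  + 112.0.0.0/4 (H6) depth=4
  + 103.16.0.0/12 (H3) depth=12
  + 0.0.0.0/0 (H6) depth=0
  ? 117.77.82.229  path d0:H6→d1:-→d2:-→d3:-→d4:H6→d5:-→d6:-  best=H6
  ? 112.1.114.136  path d0:H6→d1:-→d2:-→d3:-→d4:H6→d5:-  best=H6
  + 103.20.251.144/28 (H6) depth=28
  + 0.0.0.0/0 (H1) depth=0
  ? 103.16.84.123  path d0:H1→d1:-→d2:-→d3:-→d4:-→d5:-→d6:-→d7:-→d8:-→d9:-→d10:-→d11:-→d12:H3→d13:-  best=H3
  + 103.20.251.153/32 (H7) depth=32
  ? 103.16.60.54  path d0:H1→d1:-→d2:-→d3:-→d4:-→d5:-→d6:-→d7:-→d8:-→d9:-→d10:-→d11:-→d12:H3→d13:-  best=H3
  + 0.0.0.0/0 (H2) depth=0
  + 119.148.125.0/24 (H3) depth=24
  - 0.0.0.0/0 clear@0
  + 0.0.0.0/0 (H7) depth=0
  + 103.20.251.144/28 (H4) depth=28
  + 102.0.0.0/7 (H0) depth=7
  + 119.148.125.176/32 (H0) depth=32

== LOOKUPS ==
["H6","H6","H3","H3"]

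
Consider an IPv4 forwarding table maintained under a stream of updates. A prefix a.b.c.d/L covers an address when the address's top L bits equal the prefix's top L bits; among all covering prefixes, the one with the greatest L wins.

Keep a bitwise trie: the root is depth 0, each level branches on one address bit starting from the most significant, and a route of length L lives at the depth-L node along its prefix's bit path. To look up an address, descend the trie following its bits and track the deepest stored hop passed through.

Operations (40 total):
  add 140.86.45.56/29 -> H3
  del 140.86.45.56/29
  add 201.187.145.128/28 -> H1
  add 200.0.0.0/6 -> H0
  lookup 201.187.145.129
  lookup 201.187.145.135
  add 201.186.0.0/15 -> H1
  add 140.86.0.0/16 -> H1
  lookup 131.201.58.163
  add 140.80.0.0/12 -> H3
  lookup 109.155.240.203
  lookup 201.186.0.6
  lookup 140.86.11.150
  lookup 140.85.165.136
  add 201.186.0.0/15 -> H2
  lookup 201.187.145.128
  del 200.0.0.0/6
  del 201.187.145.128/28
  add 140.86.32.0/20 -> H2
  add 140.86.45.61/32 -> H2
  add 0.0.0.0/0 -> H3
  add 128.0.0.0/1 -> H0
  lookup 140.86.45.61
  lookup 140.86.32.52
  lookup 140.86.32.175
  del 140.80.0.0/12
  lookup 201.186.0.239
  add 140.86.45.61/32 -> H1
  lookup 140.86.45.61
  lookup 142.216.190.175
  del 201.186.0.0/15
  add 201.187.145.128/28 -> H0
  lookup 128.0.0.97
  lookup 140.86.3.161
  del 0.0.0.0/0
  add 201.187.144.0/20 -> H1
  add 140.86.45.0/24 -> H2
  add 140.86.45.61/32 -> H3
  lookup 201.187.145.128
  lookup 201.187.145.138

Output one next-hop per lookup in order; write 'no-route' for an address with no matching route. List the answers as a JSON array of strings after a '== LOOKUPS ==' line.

Process each operation:
  add 140.86.45.56/29 -> H3 at depth 29
  - 140.86.45.56/29 clear@29
  add 201.187.145.128/28 -> H1 at depth 28
  add 200.0.0.0/6 -> H0 at depth 6
  Q 201.187.145.129: descend 1100100110111011100100011000 ; hops seen [H0,H1] ; pick H1
  Q 201.187.145.135: descend 1100100110111011100100011000 ; hops seen [H0,H1] ; pick H1
  add 201.186.0.0/15 -> H1 at depth 15
  add 140.86.0.0/16 -> H1 at depth 16
  Q 131.201.58.163: descend 1000 ; hops seen [∅] ; pick no-route
  add 140.80.0.0/12 -> H3 at depth 12
  Q 109.155.240.203: descend ε ; hops seen [∅] ; pick no-route
  Q 201.186.0.6: descend 110010011011101 ; hops seen [H0,H1] ; pick H1
  Q 140.86.11.150: descend 100011000101011000 ; hops seen [H3,H1] ; pick H1
  Q 140.85.165.136: descend 10001100010101 ; hops seen [H3] ; pick H3
  add 201.186.0.0/15 -> H2 at depth 15
  Q 201.187.145.128: descend 1100100110111011100100011000 ; hops seen [H0,H2,H1] ; pick H1
  - 200.0.0.0/6 clear@6
  - 201.187.145.128/28 clear@28
  add 140.86.32.0/20 -> H2 at depth 20
  add 140.86.45.61/32 -> H2 at depth 32
  add 0.0.0.0/0 -> H3 at depth 0
  add 128.0.0.0/1 -> H0 at depth 1
  Q 140.86.45.61: descend 10001100010101100010110100111101 ; hops seen [H3,H0,H3,H1,H2,H2] ; pick H2
  Q 140.86.32.52: descend 10001100010101100010 ; hops seen [H3,H0,H3,H1,H2] ; pick H2
  Q 140.86.32.175: descend 10001100010101100010 ; hops seen [H3,H0,H3,H1,H2] ; pick H2
  - 140.80.0.0/12 clear@12
  Q 201.186.0.239: descend 110010011011101 ; hops seen [H3,H0,H2] ; pick H2
  add 140.86.45.61/32 -> H1 at depth 32
  Q 140.86.45.61: descend 10001100010101100010110100111101 ; hops seen [H3,H0,H1,H2,H1] ; pick H1
  Q 142.216.190.175: descend 100011 ; hops seen [H3,H0] ; pick H0
  - 201.186.0.0/15 clear@15
  add 201.187.145.128/28 -> H0 at depth 28
  Q 128.0.0.97: descend 1000 ; hops seen [H3,H0] ; pick H0
  Q 140.86.3.161: descend 100011000101011000 ; hops seen [H3,H0,H1] ; pick H1
  - 0.0.0.0/0 clear@0
  add 201.187.144.0/20 -> H1 at depth 20
  add 140.86.45.0/24 -> H2 at depth 24
  add 140.86.45.61/32 -> H3 at depth 32
  Q 201.187.145.128: descend 1100100110111011100100011000 ; hops seen [H0,H1,H0] ; pick H0
  Q 201.187.145.138: descend 1100100110111011100100011000 ; hops seen [H0,H1,H0] ; pick H0

== LOOKUPS ==
["H1","H1","no-route","no-route","H1","H1","H3","H1","H2","H2","H2","H2","H1","H0","H0","H1","H0","H0"]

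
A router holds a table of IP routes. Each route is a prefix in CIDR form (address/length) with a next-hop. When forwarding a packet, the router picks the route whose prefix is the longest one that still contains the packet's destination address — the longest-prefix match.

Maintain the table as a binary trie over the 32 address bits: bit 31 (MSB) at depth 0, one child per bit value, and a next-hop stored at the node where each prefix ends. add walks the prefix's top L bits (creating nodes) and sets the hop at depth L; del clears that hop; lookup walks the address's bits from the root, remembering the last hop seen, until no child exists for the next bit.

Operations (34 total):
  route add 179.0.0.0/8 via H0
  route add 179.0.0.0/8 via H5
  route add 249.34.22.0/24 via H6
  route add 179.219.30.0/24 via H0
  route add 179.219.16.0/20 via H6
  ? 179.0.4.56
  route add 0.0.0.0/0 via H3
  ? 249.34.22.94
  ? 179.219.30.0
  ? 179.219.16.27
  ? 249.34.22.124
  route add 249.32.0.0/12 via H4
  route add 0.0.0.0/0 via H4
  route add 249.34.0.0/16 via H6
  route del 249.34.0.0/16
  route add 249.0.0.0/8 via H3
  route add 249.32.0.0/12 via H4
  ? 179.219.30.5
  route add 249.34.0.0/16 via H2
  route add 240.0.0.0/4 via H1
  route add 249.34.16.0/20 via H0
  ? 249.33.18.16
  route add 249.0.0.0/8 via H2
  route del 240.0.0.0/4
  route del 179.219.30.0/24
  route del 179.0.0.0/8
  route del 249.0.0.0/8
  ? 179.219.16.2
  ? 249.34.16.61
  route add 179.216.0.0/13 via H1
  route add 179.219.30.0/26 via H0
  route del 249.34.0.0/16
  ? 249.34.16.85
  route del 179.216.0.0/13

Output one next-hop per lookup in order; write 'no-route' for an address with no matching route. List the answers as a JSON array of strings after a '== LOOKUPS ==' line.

Trace:
  + 179.0.0.0/8 (H0) depth=8
  + 179.0.0.0/8 (H5) depth=8
  + 249.34.22.0/24 (H6) depth=24
  + 179.219.30.0/24 (H0) depth=24
  + 179.219.16.0/20 (H6) depth=20
  Q 179.0.4.56: descend 10110011 ; hops seen [H5] ; pick H5
  + 0.0.0.0/0 (H3) depth=0
  Q 249.34.22.94: descend 111110010010001000010110 ; hops seen [H3,H6] ; pick H6
  Q 179.219.30.0: descend 101100111101101100011110 ; hops seen [H3,H5,H6,H0] ; pick H0
  Q 179.219.16.27: descend 10110011110110110001 ; hops seen [H3,H5,H6] ; pick H6
  Q 249.34.22.124: descend 111110010010001000010110 ; hops seen [H3,H6] ; pick H6
  + 249.32.0.0/12 (H4) depth=12
  + 0.0.0.0/0 (H4) depth=0
  + 249.34.0.0/16 (H6) depth=16
  del 249.34.0.0/16 (clear depth 16)
  + 249.0.0.0/8 (H3) depth=8
  + 249.32.0.0/12 (H4) depth=12
  Q 179.219.30.5: descend 101100111101101100011110 ; hops seen [H4,H5,H6,H0] ; pick H0
  + 249.34.0.0/16 (H2) depth=16
  + 240.0.0.0/4 (H1) depth=4
  + 249.34.16.0/20 (H0) depth=20
  Q 249.33.18.16: descend 11111001001000 ; hops seen [H4,H1,H3,H4] ; pick H4
  + 249.0.0.0/8 (H2) depth=8
  del 240.0.0.0/4 (clear depth 4)
  del 179.219.30.0/24 (clear depth 24)
  del 179.0.0.0/8 (clear depth 8)
  del 249.0.0.0/8 (clear depth 8)
  Q 179.219.16.2: descend 10110011110110110001 ; hops seen [H4,H6] ; pick H6
  Q 249.34.16.61: descend 111110010010001000010 ; hops seen [H4,H4,H2,H0] ; pick H0
  + 179.216.0.0/13 (H1) depth=13
  + 179.219.30.0/26 (H0) depth=26
  del 249.34.0.0/16 (clear depth 16)
  Q 249.34.16.85: descend 111110010010001000010 ; hops seen [H4,H4,H0] ; pick H0
  del 179.216.0.0/13 (clear depth 13)

== LOOKUPS ==
["H5","H6","H0","H6","H6","H0","H4","H6","H0","H0"]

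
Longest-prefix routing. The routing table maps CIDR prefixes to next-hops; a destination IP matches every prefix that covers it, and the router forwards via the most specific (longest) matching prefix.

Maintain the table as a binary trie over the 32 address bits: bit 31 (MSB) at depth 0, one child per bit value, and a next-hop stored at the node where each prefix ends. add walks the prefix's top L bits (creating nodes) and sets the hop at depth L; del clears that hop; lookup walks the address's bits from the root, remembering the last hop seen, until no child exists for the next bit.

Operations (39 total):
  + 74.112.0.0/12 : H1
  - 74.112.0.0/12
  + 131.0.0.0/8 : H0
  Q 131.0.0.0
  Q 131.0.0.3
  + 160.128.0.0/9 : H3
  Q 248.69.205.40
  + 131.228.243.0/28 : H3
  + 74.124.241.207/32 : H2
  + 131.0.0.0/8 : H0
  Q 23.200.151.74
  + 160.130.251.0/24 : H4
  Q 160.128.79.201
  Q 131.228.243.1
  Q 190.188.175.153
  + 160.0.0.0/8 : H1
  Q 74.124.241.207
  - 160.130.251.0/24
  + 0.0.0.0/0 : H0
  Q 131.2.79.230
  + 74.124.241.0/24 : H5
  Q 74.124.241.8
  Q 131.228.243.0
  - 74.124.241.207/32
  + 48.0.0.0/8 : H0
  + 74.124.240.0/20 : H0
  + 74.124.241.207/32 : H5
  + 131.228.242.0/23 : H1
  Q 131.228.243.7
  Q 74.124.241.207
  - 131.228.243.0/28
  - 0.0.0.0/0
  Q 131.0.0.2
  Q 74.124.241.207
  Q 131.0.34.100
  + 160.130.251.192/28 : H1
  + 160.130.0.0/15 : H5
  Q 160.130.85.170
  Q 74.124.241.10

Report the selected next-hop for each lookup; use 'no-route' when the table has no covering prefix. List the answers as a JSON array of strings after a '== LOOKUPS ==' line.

Apply in order:
  add 74.112.0.0/12 -> H1 at depth 12
  del 74.112.0.0/12 (clear depth 12)
  add 131.0.0.0/8 -> H0 at depth 8
  Q 131.0.0.0: descend 10000011 ; hops seen [H0] ; pick H0
  Q 131.0.0.3: descend 10000011 ; hops seen [H0] ; pick H0
  add 160.128.0.0/9 -> H3 at depth 9
  Q 248.69.205.40: descend 1 ; hops seen [∅] ; pick no-route
  add 131.228.243.0/28 -> H3 at depth 28
  add 74.124.241.207/32 -> H2 at depth 32
  add 131.0.0.0/8 -> H0 at depth 8
  Q 23.200.151.74: descend 0 ; hops seen [∅] ; pick no-route
  add 160.130.251.0/24 -> H4 at depth 24
  Q 160.128.79.201: descend 10100000100000 ; hops seen [H3] ; pick H3
  Q 131.228.243.1: descend 1000001111100100111100110000 ; hops seen [H0,H3] ; pick H3
  Q 190.188.175.153: descend 101 ; hops seen [∅] ; pick no-route
  add 160.0.0.0/8 -> H1 at depth 8
  Q 74.124.241.207: descend 01001010011111001111000111001111 ; hops seen [H2] ; pick H2
  del 160.130.251.0/24 (clear depth 24)
  add 0.0.0.0/0 -> H0 at depth 0
  Q 131.2.79.230: descend 10000011 ; hops seen [H0,H0] ; pick H0
  add 74.124.241.0/24 -> H5 at depth 24
  Q 74.124.241.8: descend 010010100111110011110001 ; hops seen [H0,H5] ; pick H5
  Q 131.228.243.0: descend 1000001111100100111100110000 ; hops seen [H0,H0,H3] ; pick H3
  del 74.124.241.207/32 (clear depth 32)
  add 48.0.0.0/8 -> H0 at depth 8
  add 74.124.240.0/20 -> H0 at depth 20
  add 74.124.241.207/32 -> H5 at depth 32
  add 131.228.242.0/23 -> H1 at depth 23
  Q 131.228.243.7: descend 1000001111100100111100110000 ; hops seen [H0,H0,H1,H3] ; pick H3
  Q 74.124.241.207: descend 01001010011111001111000111001111 ; hops seen [H0,H0,H5,H5] ; pick H5
  del 131.228.243.0/28 (clear depth 28)
  del 0.0.0.0/0 (clear depth 0)
  Q 131.0.0.2: descend 10000011 ; hops seen [H0] ; pick H0
  Q 74.124.241.207: descend 01001010011111001111000111001111 ; hops seen [H0,H5,H5] ; pick H5
  Q 131.0.34.100: descend 10000011 ; hops seen [H0] ; pick H0
  add 160.130.251.192/28 -> H1 at depth 28
  add 160.130.0.0/15 -> H5 at depth 15
  Q 160.130.85.170: descend 1010000010000010 ; hops seen [H1,H3,H5] ; pick H5
  Q 74.124.241.10: descend 010010100111110011110001 ; hops seen [H0,H5] ; pick H5

== LOOKUPS ==
["H0","H0","no-route","no-route","H3","H3","no-route","H2","H0","H5","H3","H3","H5","H0","H5","H0","H5","H5"]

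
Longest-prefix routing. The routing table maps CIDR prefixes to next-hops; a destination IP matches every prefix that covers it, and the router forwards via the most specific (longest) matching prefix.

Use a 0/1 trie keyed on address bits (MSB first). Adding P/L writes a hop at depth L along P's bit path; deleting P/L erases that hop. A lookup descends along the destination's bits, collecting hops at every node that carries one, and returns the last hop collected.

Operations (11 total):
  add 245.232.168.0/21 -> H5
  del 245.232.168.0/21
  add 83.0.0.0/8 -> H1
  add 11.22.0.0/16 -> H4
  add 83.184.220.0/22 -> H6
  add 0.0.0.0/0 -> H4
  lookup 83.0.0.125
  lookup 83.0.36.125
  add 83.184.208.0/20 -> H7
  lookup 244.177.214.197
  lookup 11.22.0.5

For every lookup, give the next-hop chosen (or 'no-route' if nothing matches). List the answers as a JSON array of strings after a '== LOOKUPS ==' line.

Process each operation:
  + 245.232.168.0/21 (H5) depth=21
  - 245.232.168.0/21 clear@21
  + 83.0.0.0/8 (H1) depth=8
  + 11.22.0.0/16 (H4) depth=16
  + 83.184.220.0/22 (H6) depth=22
  + 0.0.0.0/0 (H4) depth=0
  Q 83.0.0.125: descend 01010011 ; hops seen [H4,H1] ; pick H1
  Q 83.0.36.125: descend 01010011 ; hops seen [H4,H1] ; pick H1
  + 83.184.208.0/20 (H7) depth=20
  Q 244.177.214.197: descend 1111010 ; hops seen [H4] ; pick H4
  Q 11.22.0.5: descend 0000101100010110 ; hops seen [H4,H4] ; pick H4

== LOOKUPS ==
["H1","H1","H4","H4"]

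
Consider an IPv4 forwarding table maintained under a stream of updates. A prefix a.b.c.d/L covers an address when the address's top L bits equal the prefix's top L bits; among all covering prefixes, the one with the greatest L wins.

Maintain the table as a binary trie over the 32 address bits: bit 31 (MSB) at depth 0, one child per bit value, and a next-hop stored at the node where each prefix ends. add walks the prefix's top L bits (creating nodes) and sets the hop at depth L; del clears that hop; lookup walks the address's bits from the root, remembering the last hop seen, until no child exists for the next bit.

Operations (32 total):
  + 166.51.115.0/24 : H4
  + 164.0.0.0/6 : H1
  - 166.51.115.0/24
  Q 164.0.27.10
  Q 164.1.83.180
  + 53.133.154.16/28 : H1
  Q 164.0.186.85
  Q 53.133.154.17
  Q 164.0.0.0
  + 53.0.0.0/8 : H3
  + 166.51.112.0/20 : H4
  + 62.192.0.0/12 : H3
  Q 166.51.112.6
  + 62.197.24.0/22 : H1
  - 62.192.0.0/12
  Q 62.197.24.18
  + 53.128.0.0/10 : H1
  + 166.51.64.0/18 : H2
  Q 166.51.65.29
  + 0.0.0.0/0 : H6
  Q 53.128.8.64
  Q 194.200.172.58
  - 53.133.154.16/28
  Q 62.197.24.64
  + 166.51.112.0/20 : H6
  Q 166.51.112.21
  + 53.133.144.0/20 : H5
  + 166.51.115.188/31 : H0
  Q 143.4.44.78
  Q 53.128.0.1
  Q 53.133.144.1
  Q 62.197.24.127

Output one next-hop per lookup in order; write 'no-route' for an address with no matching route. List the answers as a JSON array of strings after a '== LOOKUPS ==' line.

Apply in order:
  + 166.51.115.0/24 (H4) depth=24
  + 164.0.0.0/6 (H1) depth=6
  del 166.51.115.0/24 (clear depth 24)
  lookup 164.0.27.10: bits 101001 walk d0:-→d1:-→d2:-→d3:-→d4:-→d5:-→d6:H1 -> H1
  lookup 164.1.83.180: bits 101001 walk d0:-→d1:-→d2:-→d3:-→d4:-→d5:-→d6:H1 -> H1
  + 53.133.154.16/28 (H1) depth=28
  lookup 164.0.186.85: bits 101001 walk d0:-→d1:-→d2:-→d3:-→d4:-→d5:-→d6:H1 -> H1
  lookup 53.133.154.17: bits 0011010110000101100110100001 walk d0:-→d1:-→d2:-→d3:-→d4:-→d5:-→d6:-→d7:-→d8:-→d9:-→d10:-→d11:-→d12:-→d13:-→d14:-→d15:-→d16:-→d17:-→d18:-→d19:-→d20:-→d21:-→d22:-→d23:-→d24:-→d25:-→d26:-→d27:-→d28:H1 -> H1
  lookup 164.0.0.0: bits 101001 walk d0:-→d1:-→d2:-→d3:-→d4:-→d5:-→d6:H1 -> H1
  + 53.0.0.0/8 (H3) depth=8
  + 166.51.112.0/20 (H4) depth=20
  + 62.192.0.0/12 (H3) depth=12
  lookup 166.51.112.6: bits 1010011000110011011100 walk d0:-→d1:-→d2:-→d3:-→d4:-→d5:-→d6:H1→d7:-→d8:-→d9:-→d10:-→d11:-→d12:-→d13:-→d14:-→d15:-→d16:-→d17:-→d18:-→d19:-→d20:H4→d21:-→d22:- -> H4
  + 62.197.24.0/22 (H1) depth=22
  del 62.192.0.0/12 (clear depth 12)
  lookup 62.197.24.18: bits 0011111011000101000110 walk d0:-→d1:-→d2:-→d3:-→d4:-→d5:-→d6:-→d7:-→d8:-→d9:-→d10:-→d11:-→d12:-→d13:-→d14:-→d15:-→d16:-→d17:-→d18:-→d19:-→d20:-→d21:-→d22:H1 -> H1
  + 53.128.0.0/10 (H1) depth=10
  + 166.51.64.0/18 (H2) depth=18
  lookup 166.51.65.29: bits 101001100011001101 walk d0:-→d1:-→d2:-→d3:-→d4:-→d5:-→d6:H1→d7:-→d8:-→d9:-→d10:-→d11:-→d12:-→d13:-→d14:-→d15:-→d16:-→d17:-→d18:H2 -> H2
  + 0.0.0.0/0 (H6) depth=0
  lookup 53.128.8.64: bits 0011010110000 walk d0:H6→d1:-→d2:-→d3:-→d4:-→d5:-→d6:-→d7:-→d8:H3→d9:-→d10:H1→d11:-→d12:-→d13:- -> H1
  lookup 194.200.172.58: bits 1 walk d0:H6→d1:- -> H6
  del 53.133.154.16/28 (clear depth 28)
  lookup 62.197.24.64: bits 0011111011000101000110 walk d0:H6→d1:-→d2:-→d3:-→d4:-→d5:-→d6:-→d7:-→d8:-→d9:-→d10:-→d11:-→d12:-→d13:-→d14:-→d15:-→d16:-→d17:-→d18:-→d19:-→d20:-→d21:-→d22:H1 -> H1
  + 166.51.112.0/20 (H6) depth=20
  lookup 166.51.112.21: bits 1010011000110011011100 walk d0:H6→d1:-→d2:-→d3:-→d4:-→d5:-→d6:H1→d7:-→d8:-→d9:-→d10:-→d11:-→d12:-→d13:-→d14:-→d15:-→d16:-→d17:-→d18:H2→d19:-→d20:H6→d21:-→d22:- -> H6
  + 53.133.144.0/20 (H5) depth=20
  + 166.51.115.188/31 (H0) depth=31
  lookup 143.4.44.78: bits 10 walk d0:H6→d1:-→d2:- -> H6
  lookup 53.128.0.1: bits 0011010110000 walk d0:H6→d1:-→d2:-→d3:-→d4:-→d5:-→d6:-→d7:-→d8:H3→d9:-→d10:H1→d11:-→d12:-→d13:- -> H1
  lookup 53.133.144.1: bits 00110101100001011001 walk d0:H6→d1:-→d2:-→d3:-→d4:-→d5:-→d6:-→d7:-→d8:H3→d9:-→d10:H1→d11:-→d12:-→d13:-→d14:-→d15:-→d16:-→d17:-→d18:-→d19:-→d20:H5 -> H5
  lookup 62.197.24.127: bits 0011111011000101000110 walk d0:H6→d1:-→d2:-→d3:-→d4:-→d5:-→d6:-→d7:-→d8:-→d9:-→d10:-→d11:-→d12:-→d13:-→d14:-→d15:-→d16:-→d17:-→d18:-→d19:-→d20:-→d21:-→d22:H1 -> H1

== LOOKUPS ==
["H1","H1","H1","H1","H1","H4","H1","H2","H1","H6","H1","H6","H6","H1","H5","H1"]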